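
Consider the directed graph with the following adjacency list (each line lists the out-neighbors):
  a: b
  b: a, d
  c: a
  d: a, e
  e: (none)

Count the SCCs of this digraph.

3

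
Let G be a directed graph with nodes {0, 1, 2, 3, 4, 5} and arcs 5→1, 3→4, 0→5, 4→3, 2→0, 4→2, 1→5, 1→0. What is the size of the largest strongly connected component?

{0, 1, 5} are all mutually reachable — one SCC of size 3.
{3, 4} are all mutually reachable — one SCC of size 2.
{2} is an SCC by itself.
The largest has 3 vertices.

3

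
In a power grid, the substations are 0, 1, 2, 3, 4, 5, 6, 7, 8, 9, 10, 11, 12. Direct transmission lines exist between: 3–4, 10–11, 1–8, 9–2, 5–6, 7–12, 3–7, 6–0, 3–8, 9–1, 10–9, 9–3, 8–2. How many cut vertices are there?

Removing 3 increases the component count from 2 to 4, so 3 is a cut vertex.
Removing 6 increases the component count from 2 to 3, so 6 is a cut vertex.
Removing 7 increases the component count from 2 to 3, so 7 is a cut vertex.
Likewise 9, 10 are cut vertices.
By contrast removing 8 leaves 2 components; it is not a cut vertex. No other vertex is a cut vertex either.

5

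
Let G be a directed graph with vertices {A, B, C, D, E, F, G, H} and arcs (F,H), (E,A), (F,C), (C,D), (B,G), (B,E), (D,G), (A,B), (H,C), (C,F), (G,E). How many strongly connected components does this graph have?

{A, B, E, G} are all mutually reachable — one SCC of size 4.
{C, F, H} are all mutually reachable — one SCC of size 3.
{D} is an SCC by itself.
That gives 3 strongly connected components.

3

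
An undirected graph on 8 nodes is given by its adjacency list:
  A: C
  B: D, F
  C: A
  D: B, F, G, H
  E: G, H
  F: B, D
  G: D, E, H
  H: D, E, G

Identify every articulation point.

D

Removing D increases the component count from 2 to 3, so D is a cut vertex.
By contrast removing G leaves 2 components; it is not a cut vertex. No other vertex is a cut vertex either.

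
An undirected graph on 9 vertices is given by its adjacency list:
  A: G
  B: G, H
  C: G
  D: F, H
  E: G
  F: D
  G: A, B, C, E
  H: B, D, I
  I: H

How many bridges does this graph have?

removing D-F disconnects D from F; removing B-G disconnects B from G; removing G-A disconnects G from A; removing E-G disconnects E from G — these are bridges.
In total 8 edges are bridges.

8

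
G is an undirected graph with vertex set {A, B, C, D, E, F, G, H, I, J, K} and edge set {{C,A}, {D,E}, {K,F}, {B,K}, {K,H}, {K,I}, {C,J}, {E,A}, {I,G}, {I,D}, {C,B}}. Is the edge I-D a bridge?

After removing I-D, the path I-K-B-C-A-E-D still connects them, so the edge is not a bridge.

No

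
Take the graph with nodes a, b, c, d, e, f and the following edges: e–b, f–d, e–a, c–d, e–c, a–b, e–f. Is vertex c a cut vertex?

No

Deleting c leaves 1 component (was 1) (its neighbors d, e remain connected to each other), so c is not a cut vertex.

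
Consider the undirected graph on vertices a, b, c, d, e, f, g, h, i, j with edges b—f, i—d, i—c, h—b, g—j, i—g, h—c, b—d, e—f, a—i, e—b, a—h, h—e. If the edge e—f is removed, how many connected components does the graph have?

1

e and f are still connected via e-b-f, so the component count stays at 1.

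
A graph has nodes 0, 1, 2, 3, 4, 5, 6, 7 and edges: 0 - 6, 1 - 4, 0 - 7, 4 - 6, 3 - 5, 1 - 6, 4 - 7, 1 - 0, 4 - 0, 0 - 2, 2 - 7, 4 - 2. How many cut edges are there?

The edges on the cycle 4-0-7-4 are not bridges since each lies on that cycle.
But removing 3 - 5 disconnects 3 from 5 — this is a bridge.

1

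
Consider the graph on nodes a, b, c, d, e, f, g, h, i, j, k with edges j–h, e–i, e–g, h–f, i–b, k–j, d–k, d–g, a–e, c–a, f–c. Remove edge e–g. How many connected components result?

e and g are still connected via e-a-c-f-h-j-k-d-g, so the component count stays at 1.

1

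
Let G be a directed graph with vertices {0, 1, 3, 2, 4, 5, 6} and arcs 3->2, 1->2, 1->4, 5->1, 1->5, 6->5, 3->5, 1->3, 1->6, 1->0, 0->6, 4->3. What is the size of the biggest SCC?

6

{0, 1, 3, 4, 5, 6} are all mutually reachable — one SCC of size 6.
{2} is an SCC by itself.
The largest has 6 vertices.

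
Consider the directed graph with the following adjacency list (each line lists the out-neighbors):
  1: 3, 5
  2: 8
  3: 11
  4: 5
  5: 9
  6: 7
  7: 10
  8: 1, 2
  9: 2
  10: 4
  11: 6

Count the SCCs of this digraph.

1

{1, 2, 3, 4, 5, 6, 7, 8, 9, 10, 11} are all mutually reachable — one SCC of size 11.
That gives 1 strongly connected component.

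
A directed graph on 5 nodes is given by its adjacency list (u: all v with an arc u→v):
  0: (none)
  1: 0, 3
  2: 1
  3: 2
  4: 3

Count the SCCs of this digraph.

3

{1, 2, 3} are all mutually reachable — one SCC of size 3.
{0} is an SCC by itself.
{4} is an SCC by itself.
That gives 3 strongly connected components.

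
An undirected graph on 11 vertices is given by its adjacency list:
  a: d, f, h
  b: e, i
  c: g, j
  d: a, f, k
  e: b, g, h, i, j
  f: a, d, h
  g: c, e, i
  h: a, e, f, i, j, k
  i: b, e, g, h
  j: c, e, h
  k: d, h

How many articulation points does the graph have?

1

Removing h increases the component count from 1 to 2, so h is a cut vertex.
By contrast removing f leaves 1 component; it is not a cut vertex. No other vertex is a cut vertex either.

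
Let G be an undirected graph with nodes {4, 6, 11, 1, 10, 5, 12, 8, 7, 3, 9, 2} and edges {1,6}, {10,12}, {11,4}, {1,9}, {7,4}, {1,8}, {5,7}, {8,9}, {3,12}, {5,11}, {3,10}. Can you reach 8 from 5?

No

The component containing 5 is {4, 5, 7, 11}, and 8 is not in it.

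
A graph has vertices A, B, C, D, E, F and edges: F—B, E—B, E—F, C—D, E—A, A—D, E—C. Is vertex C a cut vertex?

No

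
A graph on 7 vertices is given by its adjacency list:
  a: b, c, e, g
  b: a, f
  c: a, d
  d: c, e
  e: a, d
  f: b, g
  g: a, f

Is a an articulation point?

Yes

Deleting a raises the number of components from 1 to 2, so a is a cut vertex.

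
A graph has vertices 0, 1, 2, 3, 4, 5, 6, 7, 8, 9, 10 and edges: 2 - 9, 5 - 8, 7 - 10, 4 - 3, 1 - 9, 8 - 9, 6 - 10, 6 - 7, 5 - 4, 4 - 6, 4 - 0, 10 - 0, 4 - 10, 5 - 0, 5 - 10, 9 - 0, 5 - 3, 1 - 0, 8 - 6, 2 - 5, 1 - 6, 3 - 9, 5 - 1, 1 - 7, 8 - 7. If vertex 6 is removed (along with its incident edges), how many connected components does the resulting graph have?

With 6 gone, the remaining components are: {0, 1, 2, 3, 4, 5, 7, 8, 9, 10}.
That is 1 component.

1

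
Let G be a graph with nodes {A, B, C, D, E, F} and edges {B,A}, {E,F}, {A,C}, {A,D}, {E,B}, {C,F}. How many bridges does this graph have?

The edges on the cycle E-B-A-C-F-E are not bridges since each lies on that cycle.
But removing A—D disconnects A from D — this is a bridge.

1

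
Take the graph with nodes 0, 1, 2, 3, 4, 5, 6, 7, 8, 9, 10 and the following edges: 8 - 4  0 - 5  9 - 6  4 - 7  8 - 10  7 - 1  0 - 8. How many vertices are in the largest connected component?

2 is isolated — a component by itself.
3 is isolated — a component by itself.
Starting from 6 we can reach 6, 9. That is one component of size 2.
Starting from 0 we can reach 0, 1, 4, 5, 7, 8, 10. That is one component of size 7.
The largest has 7 vertices.

7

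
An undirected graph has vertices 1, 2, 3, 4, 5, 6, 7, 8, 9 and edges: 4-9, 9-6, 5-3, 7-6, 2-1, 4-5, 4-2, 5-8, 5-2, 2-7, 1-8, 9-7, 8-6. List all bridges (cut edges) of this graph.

3-5

The edges on the cycle 5-2-1-8-5 are not bridges since each lies on that cycle.
But removing 5-3 disconnects 5 from 3 — this is a bridge.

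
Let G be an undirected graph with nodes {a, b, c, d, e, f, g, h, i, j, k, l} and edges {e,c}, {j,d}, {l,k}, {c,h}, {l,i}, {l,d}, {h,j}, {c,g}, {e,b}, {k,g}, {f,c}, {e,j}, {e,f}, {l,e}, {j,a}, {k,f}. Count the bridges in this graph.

The edges on the cycle l-k-f-c-h-j-d-l are not bridges since each lies on that cycle.
But removing l-i disconnects l from i; removing e-b disconnects e from b; removing a-j disconnects a from j — these are bridges.
That makes 3 bridges.

3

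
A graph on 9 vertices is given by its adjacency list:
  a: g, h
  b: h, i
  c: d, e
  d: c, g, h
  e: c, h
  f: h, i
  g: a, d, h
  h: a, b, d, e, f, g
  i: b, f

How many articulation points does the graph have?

1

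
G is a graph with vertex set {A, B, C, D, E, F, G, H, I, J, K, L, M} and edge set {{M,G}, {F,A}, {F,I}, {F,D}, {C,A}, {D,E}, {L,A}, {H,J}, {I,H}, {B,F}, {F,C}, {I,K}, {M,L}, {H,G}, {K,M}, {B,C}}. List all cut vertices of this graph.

D, F, H

Removing D increases the component count from 1 to 2, so D is a cut vertex.
Removing F increases the component count from 1 to 2, so F is a cut vertex.
Removing H increases the component count from 1 to 2, so H is a cut vertex.
By contrast removing C leaves 1 component; it is not a cut vertex. No other vertex is a cut vertex either.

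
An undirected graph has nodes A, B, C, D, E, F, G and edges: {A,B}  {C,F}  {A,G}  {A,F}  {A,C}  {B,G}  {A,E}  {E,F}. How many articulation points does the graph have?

Removing A increases the component count from 2 to 3, so A is a cut vertex.
By contrast removing E leaves 2 components; it is not a cut vertex. No other vertex is a cut vertex either.

1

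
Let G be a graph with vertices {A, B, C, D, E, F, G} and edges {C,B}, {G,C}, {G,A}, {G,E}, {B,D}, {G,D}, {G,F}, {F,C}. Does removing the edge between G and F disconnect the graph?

No

After removing G - F, the path G-C-F still connects them, so the edge is not a bridge.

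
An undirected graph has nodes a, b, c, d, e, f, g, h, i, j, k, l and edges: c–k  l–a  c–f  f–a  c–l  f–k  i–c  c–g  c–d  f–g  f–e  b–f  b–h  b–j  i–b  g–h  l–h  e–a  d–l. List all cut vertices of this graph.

Removing b increases the component count from 1 to 2, so b is a cut vertex.
By contrast removing d leaves 1 component; it is not a cut vertex. No other vertex is a cut vertex either.

b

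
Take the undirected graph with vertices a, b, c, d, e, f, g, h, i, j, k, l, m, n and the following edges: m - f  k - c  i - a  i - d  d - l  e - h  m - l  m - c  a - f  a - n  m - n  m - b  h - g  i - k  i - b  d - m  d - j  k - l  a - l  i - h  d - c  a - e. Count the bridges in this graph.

2

The edges on the cycle i-d-m-n-a-i are not bridges since each lies on that cycle.
But removing d - j disconnects d from j; removing h - g disconnects h from g — these are bridges.
That makes 2 bridges.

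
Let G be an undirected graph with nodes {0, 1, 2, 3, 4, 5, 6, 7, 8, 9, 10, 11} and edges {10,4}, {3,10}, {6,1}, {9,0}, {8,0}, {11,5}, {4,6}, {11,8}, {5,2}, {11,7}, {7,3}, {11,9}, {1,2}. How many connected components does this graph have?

Starting from 0 we can reach 0, 1, 2, 3, 4, 5, 6, 7, 8, 9, 10, 11. That is one component of size 12.
Total: 1 component.

1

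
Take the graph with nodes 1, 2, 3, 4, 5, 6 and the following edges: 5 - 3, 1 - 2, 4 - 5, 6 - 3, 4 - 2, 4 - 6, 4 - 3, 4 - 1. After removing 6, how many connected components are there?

1

With 6 gone, the remaining components are: {1, 2, 3, 4, 5}.
That is 1 component.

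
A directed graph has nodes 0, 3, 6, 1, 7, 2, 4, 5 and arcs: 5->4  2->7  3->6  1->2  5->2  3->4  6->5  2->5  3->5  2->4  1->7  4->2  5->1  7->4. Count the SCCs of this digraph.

4

{1, 2, 4, 5, 7} are all mutually reachable — one SCC of size 5.
{0} is an SCC by itself.
{3} is an SCC by itself.
{6} is an SCC by itself.
That gives 4 strongly connected components.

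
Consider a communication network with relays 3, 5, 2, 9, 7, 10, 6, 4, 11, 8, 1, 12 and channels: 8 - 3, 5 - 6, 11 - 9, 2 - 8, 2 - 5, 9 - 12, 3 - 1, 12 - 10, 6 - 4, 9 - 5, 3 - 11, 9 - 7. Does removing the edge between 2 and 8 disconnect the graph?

After removing 2 - 8, the path 2-5-9-11-3-8 still connects them, so the edge is not a bridge.

No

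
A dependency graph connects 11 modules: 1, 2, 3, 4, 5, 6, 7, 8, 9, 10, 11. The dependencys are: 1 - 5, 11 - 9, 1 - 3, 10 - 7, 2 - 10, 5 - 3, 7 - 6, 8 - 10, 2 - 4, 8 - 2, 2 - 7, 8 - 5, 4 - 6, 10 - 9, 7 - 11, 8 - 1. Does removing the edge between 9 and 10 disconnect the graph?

No

After removing 9 - 10, the path 9-11-7-10 still connects them, so the edge is not a bridge.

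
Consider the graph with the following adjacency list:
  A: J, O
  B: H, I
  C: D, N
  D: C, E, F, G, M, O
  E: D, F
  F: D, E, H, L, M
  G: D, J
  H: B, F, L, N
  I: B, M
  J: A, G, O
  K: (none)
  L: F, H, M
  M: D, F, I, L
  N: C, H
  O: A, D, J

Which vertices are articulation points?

Removing D increases the component count from 2 to 3, so D is a cut vertex.
By contrast removing M leaves 2 components; it is not a cut vertex. No other vertex is a cut vertex either.

D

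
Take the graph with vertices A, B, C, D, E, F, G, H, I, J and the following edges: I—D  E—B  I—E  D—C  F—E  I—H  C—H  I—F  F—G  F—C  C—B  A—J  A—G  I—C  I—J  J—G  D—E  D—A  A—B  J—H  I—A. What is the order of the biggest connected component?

Starting from A we can reach A, B, C, D, E, F, G, H, I, J. That is one component of size 10.
The largest has 10 vertices.

10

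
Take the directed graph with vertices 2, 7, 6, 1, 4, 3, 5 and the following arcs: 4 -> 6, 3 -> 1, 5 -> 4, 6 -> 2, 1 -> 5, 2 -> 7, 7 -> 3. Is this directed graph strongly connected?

Yes

From 1 we can reach every vertex (1, 2, 3, 4, 5, 6, 7), and every vertex can reach 1 (1, 2, 3, 4, 5, 6, 7). So the whole graph is one strongly connected component.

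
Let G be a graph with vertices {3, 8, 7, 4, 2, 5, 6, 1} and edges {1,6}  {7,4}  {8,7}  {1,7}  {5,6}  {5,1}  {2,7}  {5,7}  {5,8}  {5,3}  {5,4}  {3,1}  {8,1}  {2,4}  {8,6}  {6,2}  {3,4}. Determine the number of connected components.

1

Starting from 1 we can reach 1, 2, 3, 4, 5, 6, 7, 8. That is one component of size 8.
Total: 1 component.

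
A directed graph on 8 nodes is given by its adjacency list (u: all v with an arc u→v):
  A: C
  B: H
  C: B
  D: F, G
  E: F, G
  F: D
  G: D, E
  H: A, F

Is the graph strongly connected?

No

There is no directed path from D to H, so the graph is not strongly connected.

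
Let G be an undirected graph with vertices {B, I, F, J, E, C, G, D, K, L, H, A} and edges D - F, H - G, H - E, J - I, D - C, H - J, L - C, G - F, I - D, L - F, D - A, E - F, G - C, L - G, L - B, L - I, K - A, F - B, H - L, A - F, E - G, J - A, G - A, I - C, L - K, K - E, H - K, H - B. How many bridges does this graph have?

0

The edges on the cycle L-K-E-G-L are not bridges since each lies on that cycle.
Every edge lies on some cycle, so there are no bridges.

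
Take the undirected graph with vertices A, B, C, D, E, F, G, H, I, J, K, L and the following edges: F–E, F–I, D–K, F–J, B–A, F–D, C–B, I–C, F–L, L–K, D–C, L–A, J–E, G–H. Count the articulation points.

1

Removing F increases the component count from 2 to 3, so F is a cut vertex.
By contrast removing K leaves 2 components; it is not a cut vertex. No other vertex is a cut vertex either.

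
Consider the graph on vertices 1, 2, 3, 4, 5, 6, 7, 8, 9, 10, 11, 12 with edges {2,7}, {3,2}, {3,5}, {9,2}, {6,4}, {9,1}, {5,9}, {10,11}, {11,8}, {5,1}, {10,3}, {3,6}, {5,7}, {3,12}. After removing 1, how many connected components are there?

With 1 gone, the remaining components are: {2, 3, 4, 5, 6, 7, 8, 9, 10, 11, 12}.
That is 1 component.

1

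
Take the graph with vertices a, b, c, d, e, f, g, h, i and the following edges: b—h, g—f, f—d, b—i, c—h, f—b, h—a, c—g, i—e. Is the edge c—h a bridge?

After removing c—h, the path c-g-f-b-h still connects them, so the edge is not a bridge.

No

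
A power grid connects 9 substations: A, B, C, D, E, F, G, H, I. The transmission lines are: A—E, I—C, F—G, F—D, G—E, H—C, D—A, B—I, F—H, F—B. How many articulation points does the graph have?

1

Removing F increases the component count from 1 to 2, so F is a cut vertex.
By contrast removing D leaves 1 component; it is not a cut vertex. No other vertex is a cut vertex either.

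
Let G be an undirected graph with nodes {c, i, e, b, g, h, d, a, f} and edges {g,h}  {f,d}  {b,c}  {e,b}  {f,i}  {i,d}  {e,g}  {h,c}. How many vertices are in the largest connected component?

a is isolated — a component by itself.
Starting from d we can reach d, f, i. That is one component of size 3.
Starting from b we can reach b, c, e, g, h. That is one component of size 5.
The largest has 5 vertices.

5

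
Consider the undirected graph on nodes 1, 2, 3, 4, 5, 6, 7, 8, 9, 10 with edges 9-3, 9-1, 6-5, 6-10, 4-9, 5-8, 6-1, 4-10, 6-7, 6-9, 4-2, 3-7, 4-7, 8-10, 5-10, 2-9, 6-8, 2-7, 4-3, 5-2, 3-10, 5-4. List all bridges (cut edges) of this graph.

none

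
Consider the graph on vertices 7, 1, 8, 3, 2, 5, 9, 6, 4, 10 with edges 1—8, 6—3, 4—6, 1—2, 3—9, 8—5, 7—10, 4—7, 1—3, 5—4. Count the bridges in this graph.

The edges on the cycle 1-8-5-4-6-3-1 are not bridges since each lies on that cycle.
But removing 1—2 disconnects 1 from 2; removing 9—3 disconnects 9 from 3; removing 4—7 disconnects 4 from 7; removing 10—7 disconnects 10 from 7 — these are bridges.
That makes 4 bridges.

4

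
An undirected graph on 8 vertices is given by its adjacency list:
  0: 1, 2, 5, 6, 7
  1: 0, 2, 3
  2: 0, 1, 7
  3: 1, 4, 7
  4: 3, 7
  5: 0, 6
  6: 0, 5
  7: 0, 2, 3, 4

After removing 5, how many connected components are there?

With 5 gone, the remaining components are: {0, 1, 2, 3, 4, 6, 7}.
That is 1 component.

1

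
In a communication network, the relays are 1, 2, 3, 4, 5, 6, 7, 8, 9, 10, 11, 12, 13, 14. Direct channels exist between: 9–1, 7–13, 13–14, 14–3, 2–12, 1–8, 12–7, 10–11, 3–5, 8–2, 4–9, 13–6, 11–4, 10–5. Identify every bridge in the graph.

The edges on the cycle 10-11-4-9-1-8-2-12-7-13-14-3-5-10 are not bridges since each lies on that cycle.
But removing 13–6 disconnects 13 from 6 — this is a bridge.

13-6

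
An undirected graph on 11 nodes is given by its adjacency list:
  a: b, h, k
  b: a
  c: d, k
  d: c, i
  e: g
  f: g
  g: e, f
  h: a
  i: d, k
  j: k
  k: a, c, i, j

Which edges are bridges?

The edges on the cycle c-d-i-k-c are not bridges since each lies on that cycle.
But removing k-a disconnects k from a; removing a-b disconnects a from b; removing g-f disconnects g from f; removing e-g disconnects e from g — these are bridges.
In total 6 edges are bridges.

a-b, a-h, a-k, e-g, f-g, j-k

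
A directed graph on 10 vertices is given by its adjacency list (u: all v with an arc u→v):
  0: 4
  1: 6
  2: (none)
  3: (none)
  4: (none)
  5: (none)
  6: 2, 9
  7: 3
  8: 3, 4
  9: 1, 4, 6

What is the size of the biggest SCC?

3

{1, 6, 9} are all mutually reachable — one SCC of size 3.
{5} is an SCC by itself.
{3} is an SCC by itself.
{7} is an SCC by itself.
{0} is an SCC by itself.
(and 3 more singleton SCCs)
The largest has 3 vertices.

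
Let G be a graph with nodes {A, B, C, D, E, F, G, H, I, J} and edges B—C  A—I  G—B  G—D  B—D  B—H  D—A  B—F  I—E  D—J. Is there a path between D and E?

From D we can reach A, B, C, D, E, F, G, H, I, J, which includes E.

Yes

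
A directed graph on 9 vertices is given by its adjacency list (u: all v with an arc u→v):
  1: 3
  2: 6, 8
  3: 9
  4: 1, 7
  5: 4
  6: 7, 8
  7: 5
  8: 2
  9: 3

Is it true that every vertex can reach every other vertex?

There is no directed path from 5 to 2, so the graph is not strongly connected.

No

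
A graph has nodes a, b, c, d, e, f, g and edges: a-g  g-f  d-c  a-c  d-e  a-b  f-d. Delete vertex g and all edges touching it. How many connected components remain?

1

With g gone, the remaining components are: {a, b, c, d, e, f}.
That is 1 component.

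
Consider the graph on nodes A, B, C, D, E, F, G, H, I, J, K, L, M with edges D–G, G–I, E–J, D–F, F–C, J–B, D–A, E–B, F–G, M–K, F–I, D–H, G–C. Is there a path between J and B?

From J we can reach B, E, J, which includes B.

Yes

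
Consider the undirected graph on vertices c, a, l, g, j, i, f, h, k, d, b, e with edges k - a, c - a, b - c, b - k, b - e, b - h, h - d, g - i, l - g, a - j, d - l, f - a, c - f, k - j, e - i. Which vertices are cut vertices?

b

Removing b increases the component count from 1 to 2, so b is a cut vertex.
By contrast removing f leaves 1 component; it is not a cut vertex. No other vertex is a cut vertex either.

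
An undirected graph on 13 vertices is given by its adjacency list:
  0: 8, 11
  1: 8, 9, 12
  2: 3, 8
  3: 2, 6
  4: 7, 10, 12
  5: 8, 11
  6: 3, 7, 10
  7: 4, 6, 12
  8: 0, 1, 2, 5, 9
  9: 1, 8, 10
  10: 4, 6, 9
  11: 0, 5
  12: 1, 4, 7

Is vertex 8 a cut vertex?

Yes

Deleting 8 raises the number of components from 1 to 2, so 8 is a cut vertex.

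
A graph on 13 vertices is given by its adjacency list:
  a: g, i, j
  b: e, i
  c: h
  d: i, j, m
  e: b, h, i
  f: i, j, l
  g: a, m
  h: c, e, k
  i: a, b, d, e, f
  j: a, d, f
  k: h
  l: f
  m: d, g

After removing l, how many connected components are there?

With l gone, the remaining components are: {a, b, c, d, e, f, g, h, i, j, k, m}.
That is 1 component.

1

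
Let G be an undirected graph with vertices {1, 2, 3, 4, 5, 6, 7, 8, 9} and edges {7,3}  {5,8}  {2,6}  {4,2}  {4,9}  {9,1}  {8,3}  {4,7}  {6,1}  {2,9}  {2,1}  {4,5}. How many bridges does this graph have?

0

The edges on the cycle 4-5-8-3-7-4 are not bridges since each lies on that cycle.
Every edge lies on some cycle, so there are no bridges.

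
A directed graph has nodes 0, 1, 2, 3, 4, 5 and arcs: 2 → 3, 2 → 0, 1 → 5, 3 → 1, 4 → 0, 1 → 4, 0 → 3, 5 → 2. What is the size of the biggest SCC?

{0, 1, 2, 3, 4, 5} are all mutually reachable — one SCC of size 6.
The largest has 6 vertices.

6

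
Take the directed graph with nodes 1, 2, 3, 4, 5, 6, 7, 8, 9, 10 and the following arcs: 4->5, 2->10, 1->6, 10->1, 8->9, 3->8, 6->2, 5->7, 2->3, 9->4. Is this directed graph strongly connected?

No

There is no directed path from 9 to 2, so the graph is not strongly connected.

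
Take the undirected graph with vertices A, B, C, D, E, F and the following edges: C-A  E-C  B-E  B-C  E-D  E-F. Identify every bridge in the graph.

A-C, D-E, E-F

The edges on the cycle B-E-C-B are not bridges since each lies on that cycle.
But removing E-D disconnects E from D; removing A-C disconnects A from C; removing E-F disconnects E from F — these are bridges.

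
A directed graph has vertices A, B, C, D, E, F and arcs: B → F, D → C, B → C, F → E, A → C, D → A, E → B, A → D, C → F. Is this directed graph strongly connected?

There is no directed path from E to D, so the graph is not strongly connected.

No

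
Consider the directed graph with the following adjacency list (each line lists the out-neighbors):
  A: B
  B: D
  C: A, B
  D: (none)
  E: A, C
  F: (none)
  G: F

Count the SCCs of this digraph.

7

{C} is an SCC by itself.
{E} is an SCC by itself.
{G} is an SCC by itself.
{D} is an SCC by itself.
{B} is an SCC by itself.
(and 2 more singleton SCCs)
That gives 7 strongly connected components.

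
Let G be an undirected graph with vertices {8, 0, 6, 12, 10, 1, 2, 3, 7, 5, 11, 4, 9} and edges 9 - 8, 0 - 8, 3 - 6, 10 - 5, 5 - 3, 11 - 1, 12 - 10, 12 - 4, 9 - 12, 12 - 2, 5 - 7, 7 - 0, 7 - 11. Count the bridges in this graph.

The edges on the cycle 9-12-10-5-7-0-8-9 are not bridges since each lies on that cycle.
But removing 3 - 6 disconnects 3 from 6; removing 12 - 4 disconnects 12 from 4; removing 3 - 5 disconnects 3 from 5; removing 1 - 11 disconnects 1 from 11 — these are bridges.
In total 6 edges are bridges.

6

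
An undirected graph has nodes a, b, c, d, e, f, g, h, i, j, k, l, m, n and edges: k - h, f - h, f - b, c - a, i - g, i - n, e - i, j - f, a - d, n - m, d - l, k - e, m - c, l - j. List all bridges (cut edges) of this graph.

b-f, g-i

The edges on the cycle k-e-i-n-m-c-a-d-l-j-f-h-k are not bridges since each lies on that cycle.
But removing f - b disconnects f from b; removing i - g disconnects i from g — these are bridges.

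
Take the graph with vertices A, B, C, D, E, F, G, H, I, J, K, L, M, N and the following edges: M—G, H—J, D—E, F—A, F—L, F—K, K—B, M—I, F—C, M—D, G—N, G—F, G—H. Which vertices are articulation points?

D, F, G, H, K, M

Removing D increases the component count from 1 to 2, so D is a cut vertex.
Removing F increases the component count from 1 to 5, so F is a cut vertex.
Removing G increases the component count from 1 to 4, so G is a cut vertex.
Likewise H, K, M are cut vertices.
By contrast removing B leaves 1 component; it is not a cut vertex. No other vertex is a cut vertex either.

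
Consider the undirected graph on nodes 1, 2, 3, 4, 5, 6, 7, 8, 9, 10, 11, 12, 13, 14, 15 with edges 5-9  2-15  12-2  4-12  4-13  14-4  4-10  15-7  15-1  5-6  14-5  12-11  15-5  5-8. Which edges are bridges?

1-15, 10-4, 11-12, 13-4, 15-7, 5-6, 5-8, 5-9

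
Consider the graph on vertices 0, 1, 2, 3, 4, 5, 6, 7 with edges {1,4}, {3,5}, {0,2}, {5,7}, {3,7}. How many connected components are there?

6 is isolated — a component by itself.
Starting from 1 we can reach 1, 4. That is one component of size 2.
Starting from 0 we can reach 0, 2. That is one component of size 2.
Starting from 3 we can reach 3, 5, 7. That is one component of size 3.
Total: 4 components.

4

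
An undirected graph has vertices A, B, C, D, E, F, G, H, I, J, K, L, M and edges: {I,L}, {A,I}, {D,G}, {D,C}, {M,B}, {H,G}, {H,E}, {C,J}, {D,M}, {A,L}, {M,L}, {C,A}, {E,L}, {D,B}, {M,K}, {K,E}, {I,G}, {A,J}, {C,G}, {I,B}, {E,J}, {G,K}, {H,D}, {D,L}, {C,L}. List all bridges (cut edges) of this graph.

none

The edges on the cycle D-M-B-D are not bridges since each lies on that cycle.
Every edge lies on some cycle, so there are no bridges.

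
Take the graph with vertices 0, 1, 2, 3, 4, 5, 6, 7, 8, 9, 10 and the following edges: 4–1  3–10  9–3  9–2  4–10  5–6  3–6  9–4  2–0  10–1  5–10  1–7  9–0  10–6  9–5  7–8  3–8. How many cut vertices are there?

1

Removing 9 increases the component count from 1 to 2, so 9 is a cut vertex.
By contrast removing 7 leaves 1 component; it is not a cut vertex. No other vertex is a cut vertex either.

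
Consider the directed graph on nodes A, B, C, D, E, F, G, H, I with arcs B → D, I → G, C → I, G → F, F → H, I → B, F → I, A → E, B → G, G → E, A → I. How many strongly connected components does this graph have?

6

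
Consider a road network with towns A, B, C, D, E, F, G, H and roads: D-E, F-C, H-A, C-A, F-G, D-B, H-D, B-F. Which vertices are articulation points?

Removing D increases the component count from 1 to 2, so D is a cut vertex.
Removing F increases the component count from 1 to 2, so F is a cut vertex.
By contrast removing G leaves 1 component; it is not a cut vertex. No other vertex is a cut vertex either.

D, F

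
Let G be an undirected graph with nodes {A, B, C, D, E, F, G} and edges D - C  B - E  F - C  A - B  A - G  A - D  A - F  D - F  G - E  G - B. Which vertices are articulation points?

A

Removing A increases the component count from 1 to 2, so A is a cut vertex.
By contrast removing B leaves 1 component; it is not a cut vertex. No other vertex is a cut vertex either.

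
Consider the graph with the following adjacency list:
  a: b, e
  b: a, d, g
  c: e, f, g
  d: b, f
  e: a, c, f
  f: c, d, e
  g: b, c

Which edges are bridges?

The edges on the cycle c-g-b-a-e-c are not bridges since each lies on that cycle.
Every edge lies on some cycle, so there are no bridges.

none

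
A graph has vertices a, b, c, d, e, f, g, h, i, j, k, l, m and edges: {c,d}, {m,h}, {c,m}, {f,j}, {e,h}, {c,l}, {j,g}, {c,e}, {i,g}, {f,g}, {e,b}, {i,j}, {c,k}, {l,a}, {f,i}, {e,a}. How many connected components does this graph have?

2

Starting from f we can reach f, g, i, j. That is one component of size 4.
Starting from a we can reach a, b, c, d, e, h, k, l, m. That is one component of size 9.
Total: 2 components.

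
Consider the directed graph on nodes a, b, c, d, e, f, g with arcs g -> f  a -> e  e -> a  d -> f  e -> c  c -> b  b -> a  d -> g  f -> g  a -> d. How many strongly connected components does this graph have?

3

{a, b, c, e} are all mutually reachable — one SCC of size 4.
{f, g} are all mutually reachable — one SCC of size 2.
{d} is an SCC by itself.
That gives 3 strongly connected components.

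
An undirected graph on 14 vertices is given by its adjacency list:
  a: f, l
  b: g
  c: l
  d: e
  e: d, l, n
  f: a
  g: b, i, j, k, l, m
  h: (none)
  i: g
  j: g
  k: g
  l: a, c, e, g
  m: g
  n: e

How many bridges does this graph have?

12

removing e-l disconnects e from l; removing b-g disconnects b from g; removing e-d disconnects e from d; removing j-g disconnects j from g — these are bridges.
In total 12 edges are bridges.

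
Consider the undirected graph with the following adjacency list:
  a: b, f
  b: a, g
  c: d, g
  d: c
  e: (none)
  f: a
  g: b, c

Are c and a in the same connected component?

Yes

From c we can reach a, b, c, d, f, g, which includes a.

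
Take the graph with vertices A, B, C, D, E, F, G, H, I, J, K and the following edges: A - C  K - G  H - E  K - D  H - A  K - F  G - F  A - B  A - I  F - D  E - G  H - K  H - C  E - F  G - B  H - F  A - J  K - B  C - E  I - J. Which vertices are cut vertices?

A

Removing A increases the component count from 1 to 2, so A is a cut vertex.
By contrast removing B leaves 1 component; it is not a cut vertex. No other vertex is a cut vertex either.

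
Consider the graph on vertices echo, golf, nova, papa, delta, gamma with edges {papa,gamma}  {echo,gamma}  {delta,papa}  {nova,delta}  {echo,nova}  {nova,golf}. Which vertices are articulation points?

nova

Removing nova increases the component count from 1 to 2, so nova is a cut vertex.
By contrast removing delta leaves 1 component; it is not a cut vertex. No other vertex is a cut vertex either.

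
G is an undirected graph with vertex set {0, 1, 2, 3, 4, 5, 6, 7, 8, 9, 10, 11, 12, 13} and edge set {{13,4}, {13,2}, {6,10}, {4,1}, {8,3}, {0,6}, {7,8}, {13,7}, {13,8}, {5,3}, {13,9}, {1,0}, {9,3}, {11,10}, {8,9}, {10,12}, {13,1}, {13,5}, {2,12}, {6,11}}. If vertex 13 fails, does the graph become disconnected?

Deleting 13 raises the number of components from 1 to 2, so 13 is a cut vertex.

Yes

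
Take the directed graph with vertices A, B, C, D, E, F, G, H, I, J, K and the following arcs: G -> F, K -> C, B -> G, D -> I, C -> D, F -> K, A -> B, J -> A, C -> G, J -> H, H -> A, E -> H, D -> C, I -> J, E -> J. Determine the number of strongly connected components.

2

{A, B, C, D, F, G, H, I, J, K} are all mutually reachable — one SCC of size 10.
{E} is an SCC by itself.
That gives 2 strongly connected components.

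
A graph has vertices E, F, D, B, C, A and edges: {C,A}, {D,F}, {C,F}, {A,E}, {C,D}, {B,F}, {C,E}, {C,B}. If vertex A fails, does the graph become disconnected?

No

Deleting A leaves 1 component (was 1) (its neighbors C, E remain connected to each other), so A is not a cut vertex.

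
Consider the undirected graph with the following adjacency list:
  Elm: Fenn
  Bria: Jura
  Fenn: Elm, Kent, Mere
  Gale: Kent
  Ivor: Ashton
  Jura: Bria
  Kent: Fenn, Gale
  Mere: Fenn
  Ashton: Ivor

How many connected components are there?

3

Starting from Ivor we can reach Ivor, Ashton. That is one component of size 2.
Starting from Bria we can reach Bria, Jura. That is one component of size 2.
Starting from Elm we can reach Elm, Fenn, Gale, Kent, Mere. That is one component of size 5.
Total: 3 components.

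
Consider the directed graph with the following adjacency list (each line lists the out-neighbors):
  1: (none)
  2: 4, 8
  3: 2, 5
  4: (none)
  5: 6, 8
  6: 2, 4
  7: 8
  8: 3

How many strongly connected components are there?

{2, 3, 5, 6, 8} are all mutually reachable — one SCC of size 5.
{7} is an SCC by itself.
{4} is an SCC by itself.
{1} is an SCC by itself.
That gives 4 strongly connected components.

4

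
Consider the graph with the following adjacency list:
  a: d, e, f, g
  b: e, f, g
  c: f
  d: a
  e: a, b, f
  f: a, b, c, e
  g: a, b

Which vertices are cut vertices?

Removing a increases the component count from 1 to 2, so a is a cut vertex.
Removing f increases the component count from 1 to 2, so f is a cut vertex.
By contrast removing e leaves 1 component; it is not a cut vertex. No other vertex is a cut vertex either.

a, f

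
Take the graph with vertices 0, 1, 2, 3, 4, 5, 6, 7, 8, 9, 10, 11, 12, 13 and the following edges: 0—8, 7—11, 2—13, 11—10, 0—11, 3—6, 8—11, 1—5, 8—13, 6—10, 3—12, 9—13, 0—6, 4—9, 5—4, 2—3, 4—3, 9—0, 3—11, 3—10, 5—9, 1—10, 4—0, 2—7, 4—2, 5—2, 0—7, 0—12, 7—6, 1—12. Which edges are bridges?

The edges on the cycle 0-8-11-7-0 are not bridges since each lies on that cycle.
Every edge lies on some cycle, so there are no bridges.

none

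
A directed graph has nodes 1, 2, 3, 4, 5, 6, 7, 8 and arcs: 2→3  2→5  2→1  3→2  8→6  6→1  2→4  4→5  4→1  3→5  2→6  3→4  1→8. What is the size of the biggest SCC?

3

{1, 6, 8} are all mutually reachable — one SCC of size 3.
{2, 3} are all mutually reachable — one SCC of size 2.
{4} is an SCC by itself.
{7} is an SCC by itself.
{5} is an SCC by itself.
The largest has 3 vertices.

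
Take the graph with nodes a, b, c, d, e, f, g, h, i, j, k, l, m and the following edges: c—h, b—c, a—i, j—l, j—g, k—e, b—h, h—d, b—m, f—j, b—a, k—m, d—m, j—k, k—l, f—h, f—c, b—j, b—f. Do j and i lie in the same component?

Yes

From j we can reach a, b, c, d, e, f, g, h, i, j, k, l, m, which includes i.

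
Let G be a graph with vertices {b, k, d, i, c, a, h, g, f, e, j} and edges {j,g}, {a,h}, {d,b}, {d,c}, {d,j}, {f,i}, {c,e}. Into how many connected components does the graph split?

4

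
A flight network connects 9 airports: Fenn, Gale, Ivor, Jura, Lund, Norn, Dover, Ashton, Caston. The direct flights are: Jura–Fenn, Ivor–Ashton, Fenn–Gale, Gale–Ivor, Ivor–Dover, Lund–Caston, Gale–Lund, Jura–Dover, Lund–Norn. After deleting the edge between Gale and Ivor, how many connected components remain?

Gale and Ivor are still connected via Gale-Fenn-Jura-Dover-Ivor, so the component count stays at 1.

1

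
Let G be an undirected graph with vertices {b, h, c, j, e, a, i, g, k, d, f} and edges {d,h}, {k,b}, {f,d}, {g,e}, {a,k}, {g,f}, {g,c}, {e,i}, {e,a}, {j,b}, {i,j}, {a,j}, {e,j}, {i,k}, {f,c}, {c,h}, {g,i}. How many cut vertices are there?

Removing g increases the component count from 1 to 2, so g is a cut vertex.
By contrast removing k leaves 1 component; it is not a cut vertex. No other vertex is a cut vertex either.

1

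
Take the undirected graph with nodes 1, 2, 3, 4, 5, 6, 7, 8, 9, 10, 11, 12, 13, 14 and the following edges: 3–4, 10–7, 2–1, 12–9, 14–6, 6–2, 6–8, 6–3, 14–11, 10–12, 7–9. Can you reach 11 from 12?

No

The component containing 12 is {7, 9, 10, 12}, and 11 is not in it.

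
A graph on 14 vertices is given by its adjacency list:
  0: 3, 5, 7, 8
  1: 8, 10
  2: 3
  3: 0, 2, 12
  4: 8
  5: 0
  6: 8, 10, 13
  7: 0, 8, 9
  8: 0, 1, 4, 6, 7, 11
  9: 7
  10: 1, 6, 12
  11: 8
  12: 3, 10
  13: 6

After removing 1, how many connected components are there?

With 1 gone, the remaining components are: {0, 2, 3, 4, 5, 6, 7, 8, 9, 10, 11, 12, 13}.
That is 1 component.

1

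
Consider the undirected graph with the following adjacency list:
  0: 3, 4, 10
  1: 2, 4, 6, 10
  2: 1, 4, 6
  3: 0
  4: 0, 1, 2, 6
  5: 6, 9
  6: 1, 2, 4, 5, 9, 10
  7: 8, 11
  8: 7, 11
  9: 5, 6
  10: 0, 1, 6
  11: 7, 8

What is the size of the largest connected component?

9

Starting from 7 we can reach 7, 8, 11. That is one component of size 3.
Starting from 0 we can reach 0, 1, 2, 3, 4, 5, 6, 9, 10. That is one component of size 9.
The largest has 9 vertices.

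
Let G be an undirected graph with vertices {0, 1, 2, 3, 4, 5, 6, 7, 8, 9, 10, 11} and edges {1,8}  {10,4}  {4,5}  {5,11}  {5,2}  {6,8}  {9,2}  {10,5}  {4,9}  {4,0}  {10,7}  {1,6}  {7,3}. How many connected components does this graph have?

2

Starting from 1 we can reach 1, 6, 8. That is one component of size 3.
Starting from 0 we can reach 0, 2, 3, 4, 5, 7, 9, 10, 11. That is one component of size 9.
Total: 2 components.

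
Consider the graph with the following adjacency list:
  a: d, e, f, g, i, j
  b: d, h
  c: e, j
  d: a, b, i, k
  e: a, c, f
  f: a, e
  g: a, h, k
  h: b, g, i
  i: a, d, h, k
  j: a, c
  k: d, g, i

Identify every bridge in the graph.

none

The edges on the cycle a-j-c-e-a are not bridges since each lies on that cycle.
Every edge lies on some cycle, so there are no bridges.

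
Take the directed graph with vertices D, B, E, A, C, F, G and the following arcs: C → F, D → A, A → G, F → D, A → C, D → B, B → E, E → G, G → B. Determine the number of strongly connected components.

2

{A, C, D, F} are all mutually reachable — one SCC of size 4.
{B, E, G} are all mutually reachable — one SCC of size 3.
That gives 2 strongly connected components.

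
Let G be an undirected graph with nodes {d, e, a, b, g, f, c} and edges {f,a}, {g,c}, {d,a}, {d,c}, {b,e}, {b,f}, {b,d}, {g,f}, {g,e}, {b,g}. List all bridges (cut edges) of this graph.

none

The edges on the cycle b-g-e-b are not bridges since each lies on that cycle.
Every edge lies on some cycle, so there are no bridges.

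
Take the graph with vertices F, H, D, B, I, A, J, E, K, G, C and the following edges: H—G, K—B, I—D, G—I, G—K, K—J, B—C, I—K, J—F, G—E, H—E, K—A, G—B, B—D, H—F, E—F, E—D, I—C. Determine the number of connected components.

Starting from A we can reach A, B, C, D, E, F, G, H, I, J, K. That is one component of size 11.
Total: 1 component.

1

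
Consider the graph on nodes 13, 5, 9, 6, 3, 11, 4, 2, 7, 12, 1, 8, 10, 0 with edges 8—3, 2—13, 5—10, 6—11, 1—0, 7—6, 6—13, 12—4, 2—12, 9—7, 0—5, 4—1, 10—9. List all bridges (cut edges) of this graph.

The edges on the cycle 2-12-4-1-0-5-10-9-7-6-13-2 are not bridges since each lies on that cycle.
But removing 8—3 disconnects 8 from 3; removing 6—11 disconnects 6 from 11 — these are bridges.

11-6, 3-8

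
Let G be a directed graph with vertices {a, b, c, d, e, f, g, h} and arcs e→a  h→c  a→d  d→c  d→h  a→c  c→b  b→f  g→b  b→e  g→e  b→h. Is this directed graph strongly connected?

There is no directed path from d to g, so the graph is not strongly connected.

No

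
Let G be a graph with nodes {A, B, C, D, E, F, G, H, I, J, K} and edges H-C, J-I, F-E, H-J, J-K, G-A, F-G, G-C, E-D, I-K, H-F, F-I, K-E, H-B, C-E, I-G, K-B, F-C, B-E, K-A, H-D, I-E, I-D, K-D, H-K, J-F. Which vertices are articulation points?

Removing C, for instance, still leaves 1 component. No single vertex removal increases the component count — the graph has no articulation points.

none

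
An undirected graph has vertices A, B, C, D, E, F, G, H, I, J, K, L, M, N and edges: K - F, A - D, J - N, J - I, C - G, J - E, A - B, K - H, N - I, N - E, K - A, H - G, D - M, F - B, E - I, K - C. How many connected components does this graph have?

L is isolated — a component by itself.
Starting from E we can reach E, I, J, N. That is one component of size 4.
Starting from A we can reach A, B, C, D, F, G, H, K, M. That is one component of size 9.
Total: 3 components.

3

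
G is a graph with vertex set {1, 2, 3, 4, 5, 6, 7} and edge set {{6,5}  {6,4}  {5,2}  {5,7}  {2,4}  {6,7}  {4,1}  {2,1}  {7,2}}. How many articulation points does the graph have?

Removing 5, for instance, still leaves 2 components. No single vertex removal increases the component count — the graph has no articulation points.

0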